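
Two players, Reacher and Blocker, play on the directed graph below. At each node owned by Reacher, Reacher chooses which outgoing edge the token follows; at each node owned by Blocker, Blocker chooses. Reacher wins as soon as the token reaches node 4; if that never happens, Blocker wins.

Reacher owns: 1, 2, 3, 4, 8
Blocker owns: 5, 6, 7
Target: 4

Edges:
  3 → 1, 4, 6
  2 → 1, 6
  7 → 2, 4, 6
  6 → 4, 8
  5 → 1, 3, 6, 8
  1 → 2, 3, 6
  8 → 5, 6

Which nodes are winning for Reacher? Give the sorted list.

A0 = {4}
A1: add {3} — 3 (Reacher) has 3→4.
A2: add {1} — 1 (Reacher) has 1→3.
A3: add {2} — 2 (Reacher) has 2→1.
A4 = A3; e.g. 5 (Blocker) can still go to 6. Fixed point.
Reacher's winning region = {1, 2, 3, 4}.

1, 2, 3, 4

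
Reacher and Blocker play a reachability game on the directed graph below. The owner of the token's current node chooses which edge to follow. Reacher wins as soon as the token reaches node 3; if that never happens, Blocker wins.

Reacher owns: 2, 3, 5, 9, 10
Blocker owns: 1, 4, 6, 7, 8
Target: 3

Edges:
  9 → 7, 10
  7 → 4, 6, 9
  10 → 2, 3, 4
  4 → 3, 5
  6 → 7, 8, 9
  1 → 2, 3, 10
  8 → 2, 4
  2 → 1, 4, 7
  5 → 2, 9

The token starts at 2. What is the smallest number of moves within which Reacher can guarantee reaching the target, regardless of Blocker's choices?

5

A0 = {3}
A1: add {10} — 10 (Reacher) has 10→3.
A2: add {9} — 9 (Reacher) has 9→10.
A3: add {5} — 5 (Reacher) has 5→9.
A4: add {4} — 4 (Blocker): all of {3, 5} already in.
A5: add {2} — 2 (Reacher) has 2→4.
2 enters the attractor at level 5, so Reacher can force the target in 5 moves from there.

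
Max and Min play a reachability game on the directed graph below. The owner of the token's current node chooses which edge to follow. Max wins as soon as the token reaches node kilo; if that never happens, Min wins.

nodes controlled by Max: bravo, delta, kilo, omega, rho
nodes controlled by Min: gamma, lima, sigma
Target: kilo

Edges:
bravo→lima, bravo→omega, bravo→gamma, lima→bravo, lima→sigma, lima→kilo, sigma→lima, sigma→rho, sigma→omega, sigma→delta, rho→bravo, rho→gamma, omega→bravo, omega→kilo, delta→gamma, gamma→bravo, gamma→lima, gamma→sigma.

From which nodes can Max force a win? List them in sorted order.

bravo, kilo, omega, rho

A0 = {kilo}
A1: add {omega} — omega (Max) has omega→kilo.
A2: add {bravo} — bravo (Max) has bravo→omega.
A3: add {rho} — rho (Max) has rho→bravo.
A4 = A3; e.g. lima (Min) can still go to sigma. Fixed point.
Max's winning region = {bravo, kilo, omega, rho}.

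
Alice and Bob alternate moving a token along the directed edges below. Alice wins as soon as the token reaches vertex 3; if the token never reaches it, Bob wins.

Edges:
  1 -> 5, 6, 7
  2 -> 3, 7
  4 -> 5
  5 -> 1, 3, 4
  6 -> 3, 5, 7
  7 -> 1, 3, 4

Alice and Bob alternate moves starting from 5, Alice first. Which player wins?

Track states (vertex, player-to-move).
A0 = {(3,Alice), (3,Bob)}
A1: add {(2,Alice), (5,Alice), (6,Alice), (7,Alice)}.
(5,Alice) ∈ A1 ⇒ Alice forces the target.

Alice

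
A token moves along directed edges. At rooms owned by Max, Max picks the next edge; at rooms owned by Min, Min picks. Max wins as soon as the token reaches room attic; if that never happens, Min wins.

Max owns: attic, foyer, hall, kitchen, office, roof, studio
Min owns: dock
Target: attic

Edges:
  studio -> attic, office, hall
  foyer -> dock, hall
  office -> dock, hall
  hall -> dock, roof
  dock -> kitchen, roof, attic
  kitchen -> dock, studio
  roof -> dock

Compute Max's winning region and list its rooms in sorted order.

attic, kitchen, studio

A0 = {attic}
A1: add {studio} — studio (Max) has studio→attic.
A2: add {kitchen} — kitchen (Max) has kitchen→studio.
A3 = A2; e.g. dock (Min) can still go to roof. Fixed point.
Max's winning region = {attic, kitchen, studio}.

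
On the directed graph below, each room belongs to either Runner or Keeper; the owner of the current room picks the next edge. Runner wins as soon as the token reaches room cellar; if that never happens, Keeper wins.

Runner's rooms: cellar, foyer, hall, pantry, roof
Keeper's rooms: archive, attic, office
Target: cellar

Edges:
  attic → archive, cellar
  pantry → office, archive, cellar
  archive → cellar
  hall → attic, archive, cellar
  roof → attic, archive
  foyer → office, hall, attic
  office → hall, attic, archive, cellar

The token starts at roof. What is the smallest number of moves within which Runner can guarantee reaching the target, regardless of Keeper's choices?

A0 = {cellar}
A1: add {archive, hall, pantry} — pantry (Runner) has pantry→cellar; hall (Runner) has hall→cellar; archive (Keeper): all of {cellar} already in.
A2: add {attic, foyer, roof} — roof (Runner) has roof→archive; foyer (Runner) has foyer→hall; attic (Keeper): all of {archive, cellar} already in.
roof enters the attractor at level 2, so Runner can force the target in 2 moves from there.

2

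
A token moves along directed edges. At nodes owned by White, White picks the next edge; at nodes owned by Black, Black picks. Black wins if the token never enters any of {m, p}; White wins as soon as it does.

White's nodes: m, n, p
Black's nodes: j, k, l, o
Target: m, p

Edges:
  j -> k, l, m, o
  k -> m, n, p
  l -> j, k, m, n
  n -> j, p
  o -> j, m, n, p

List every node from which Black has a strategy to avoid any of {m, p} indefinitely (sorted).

j, l, o

A0 = {m, p}
A1: add {n} — n (White) has n→p.
A2: add {k} — k (Black): all of {m, n, p} already in.
A3 = A2; e.g. j (Black) can still go to l. Fixed point.
White's attractor = {k, m, n, p}; Black avoids the target exactly from the complement.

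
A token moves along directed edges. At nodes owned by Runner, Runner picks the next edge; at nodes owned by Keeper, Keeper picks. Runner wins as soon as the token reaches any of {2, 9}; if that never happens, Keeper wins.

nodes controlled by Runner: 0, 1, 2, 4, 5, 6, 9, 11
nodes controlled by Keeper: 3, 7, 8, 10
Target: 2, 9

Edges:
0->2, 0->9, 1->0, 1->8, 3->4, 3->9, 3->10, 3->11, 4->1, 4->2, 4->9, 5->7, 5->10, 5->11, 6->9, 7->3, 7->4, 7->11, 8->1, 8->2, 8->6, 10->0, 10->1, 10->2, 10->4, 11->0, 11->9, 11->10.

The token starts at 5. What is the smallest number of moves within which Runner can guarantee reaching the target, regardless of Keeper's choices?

A0 = {2, 9}
A1: add {0, 4, 6, 11} — 0 (Runner) has 0→2; 4 (Runner) has 4→2; 6 (Runner) has 6→9; 11 (Runner) has 11→9.
A2: add {1, 5} — 1 (Runner) has 1→0; 5 (Runner) has 5→11.
5 enters the attractor at level 2, so Runner can force the target in 2 moves from there.

2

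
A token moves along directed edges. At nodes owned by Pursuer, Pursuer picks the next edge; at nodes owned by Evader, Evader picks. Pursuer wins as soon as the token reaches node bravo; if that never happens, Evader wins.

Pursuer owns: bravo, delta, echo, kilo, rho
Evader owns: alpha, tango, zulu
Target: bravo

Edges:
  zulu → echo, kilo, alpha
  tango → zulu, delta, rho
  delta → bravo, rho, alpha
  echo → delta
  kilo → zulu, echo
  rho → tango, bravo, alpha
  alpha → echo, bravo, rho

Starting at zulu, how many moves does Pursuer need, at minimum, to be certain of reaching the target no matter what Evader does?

A0 = {bravo}
A1: add {delta, rho} — delta (Pursuer) has delta→bravo; rho (Pursuer) has rho→bravo.
A2: add {echo} — echo (Pursuer) has echo→delta.
A3: add {alpha, kilo} — kilo (Pursuer) has kilo→echo; alpha (Evader): all of {echo, bravo, rho} already in.
A4: add {zulu} — zulu (Evader): all of {echo, kilo, alpha} already in.
zulu enters the attractor at level 4, so Pursuer can force the target in 4 moves from there.

4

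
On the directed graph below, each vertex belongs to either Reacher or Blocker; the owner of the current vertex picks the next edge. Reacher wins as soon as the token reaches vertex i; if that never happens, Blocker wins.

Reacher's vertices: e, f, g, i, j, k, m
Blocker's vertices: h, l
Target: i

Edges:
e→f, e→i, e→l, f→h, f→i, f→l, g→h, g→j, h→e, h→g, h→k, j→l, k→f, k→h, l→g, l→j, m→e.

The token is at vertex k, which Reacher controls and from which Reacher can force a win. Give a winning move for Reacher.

f

A0 = {i}
A1: add {e, f} — e (Reacher) has e→i; f (Reacher) has f→i.
A2: add {k, m} — k (Reacher) has k→f; m (Reacher) has m→e.
A3 = A2; e.g. g (Reacher) has no edge into A2. Fixed point.
From k, successor f is in the attractor (rank 1); the other successor h is not.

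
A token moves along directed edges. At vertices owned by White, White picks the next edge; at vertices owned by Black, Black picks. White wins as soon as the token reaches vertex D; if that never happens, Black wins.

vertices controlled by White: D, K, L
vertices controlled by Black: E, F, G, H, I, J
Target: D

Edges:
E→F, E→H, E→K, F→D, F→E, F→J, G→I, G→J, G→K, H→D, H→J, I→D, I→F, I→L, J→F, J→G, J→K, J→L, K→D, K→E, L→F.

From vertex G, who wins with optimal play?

A0 = {D}
A1: add {K} — K (White) has K→D.
A2 = A1; e.g. E (Black) can still go to F. Fixed point.
G never enters the attractor, so Black can avoid the target forever.

Black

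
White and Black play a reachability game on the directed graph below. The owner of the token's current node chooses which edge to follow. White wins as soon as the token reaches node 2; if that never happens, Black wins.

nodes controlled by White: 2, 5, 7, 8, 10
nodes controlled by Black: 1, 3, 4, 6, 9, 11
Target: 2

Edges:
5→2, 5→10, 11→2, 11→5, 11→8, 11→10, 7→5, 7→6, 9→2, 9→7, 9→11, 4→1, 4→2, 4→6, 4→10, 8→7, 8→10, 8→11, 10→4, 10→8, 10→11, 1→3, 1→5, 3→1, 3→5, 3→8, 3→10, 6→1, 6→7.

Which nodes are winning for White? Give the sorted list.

A0 = {2}
A1: add {5} — 5 (White) has 5→2.
A2: add {7} — 7 (White) has 7→5.
A3: add {8} — 8 (White) has 8→7.
A4: add {10} — 10 (White) has 10→8.
A5: add {11} — 11 (Black): all of {2, 5, 8, 10} already in.
A6: add {9} — 9 (Black): all of {2, 7, 11} already in.
A7 = A6; e.g. 1 (Black) can still go to 3. Fixed point.
White's winning region = {2, 5, 7, 8, 9, 10, 11}.

2, 5, 7, 8, 9, 10, 11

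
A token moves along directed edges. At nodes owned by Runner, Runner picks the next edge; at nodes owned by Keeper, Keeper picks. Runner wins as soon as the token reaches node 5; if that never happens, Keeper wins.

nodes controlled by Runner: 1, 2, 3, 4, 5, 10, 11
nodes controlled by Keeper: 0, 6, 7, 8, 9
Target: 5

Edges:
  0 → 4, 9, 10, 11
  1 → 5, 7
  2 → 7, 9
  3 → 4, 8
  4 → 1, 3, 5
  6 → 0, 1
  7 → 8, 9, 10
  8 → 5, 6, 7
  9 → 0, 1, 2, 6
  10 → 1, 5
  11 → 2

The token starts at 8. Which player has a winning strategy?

A0 = {5}
A1: add {1, 4, 10} — 1 (Runner) has 1→5; 4 (Runner) has 4→5; 10 (Runner) has 10→5.
A2: add {3} — 3 (Runner) has 3→4.
A3 = A2; e.g. 0 (Keeper) can still go to 9. Fixed point.
8 never enters the attractor, so Keeper can avoid the target forever.

Keeper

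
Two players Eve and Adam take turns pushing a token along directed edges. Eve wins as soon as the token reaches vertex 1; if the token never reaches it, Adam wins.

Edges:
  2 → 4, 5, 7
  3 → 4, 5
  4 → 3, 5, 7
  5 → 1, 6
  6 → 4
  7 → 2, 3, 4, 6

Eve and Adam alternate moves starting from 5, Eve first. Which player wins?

Track states (vertex, player-to-move).
A0 = {(1,Eve), (1,Adam)}
A1: add {(5,Eve)}.
(5,Eve) ∈ A1 ⇒ Eve forces the target.

Eve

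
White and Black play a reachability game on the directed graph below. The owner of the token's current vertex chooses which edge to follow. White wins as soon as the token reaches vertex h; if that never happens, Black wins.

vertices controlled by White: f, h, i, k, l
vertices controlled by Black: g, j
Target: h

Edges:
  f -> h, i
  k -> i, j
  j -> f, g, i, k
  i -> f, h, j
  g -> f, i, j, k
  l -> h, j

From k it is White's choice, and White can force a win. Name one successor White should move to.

i

A0 = {h}
A1: add {f, i, l} — f (White) has f→h; i (White) has i→h; l (White) has l→h.
A2: add {k} — k (White) has k→i.
A3 = A2; e.g. g (Black) can still go to j. Fixed point.
From k, successor i is in the attractor (rank 1); the other successor j is not.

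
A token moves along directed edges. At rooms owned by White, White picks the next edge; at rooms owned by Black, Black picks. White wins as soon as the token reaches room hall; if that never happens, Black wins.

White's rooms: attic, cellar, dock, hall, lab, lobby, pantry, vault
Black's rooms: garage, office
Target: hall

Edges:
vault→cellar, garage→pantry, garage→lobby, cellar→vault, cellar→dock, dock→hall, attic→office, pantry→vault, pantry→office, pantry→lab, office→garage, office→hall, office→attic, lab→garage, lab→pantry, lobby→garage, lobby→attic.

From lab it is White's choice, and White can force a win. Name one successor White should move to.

A0 = {hall}
A1: add {dock} — dock (White) has dock→hall.
A2: add {cellar} — cellar (White) has cellar→dock.
A3: add {vault} — vault (White) has vault→cellar.
A4: add {pantry} — pantry (White) has pantry→vault.
A5: add {lab} — lab (White) has lab→pantry.
A6 = A5; e.g. garage (Black) can still go to lobby. Fixed point.
From lab, successor pantry is in the attractor (rank 4); the other successor garage is not.

pantry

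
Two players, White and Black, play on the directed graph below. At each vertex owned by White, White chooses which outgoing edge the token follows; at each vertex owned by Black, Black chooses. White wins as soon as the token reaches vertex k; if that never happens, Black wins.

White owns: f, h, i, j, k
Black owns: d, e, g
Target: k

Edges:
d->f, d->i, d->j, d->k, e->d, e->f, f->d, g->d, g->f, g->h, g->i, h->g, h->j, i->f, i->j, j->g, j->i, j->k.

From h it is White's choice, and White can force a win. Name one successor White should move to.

A0 = {k}
A1: add {j} — j (White) has j→k.
A2: add {h, i} — h (White) has h→j; i (White) has i→j.
A3 = A2; e.g. d (Black) can still go to f. Fixed point.
From h, successor j is in the attractor (rank 1); the other successor g is not.

j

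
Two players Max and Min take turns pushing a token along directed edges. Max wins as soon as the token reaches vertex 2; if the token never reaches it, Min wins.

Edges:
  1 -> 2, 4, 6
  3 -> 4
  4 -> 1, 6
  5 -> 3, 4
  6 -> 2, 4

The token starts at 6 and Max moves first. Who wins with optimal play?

Max

Track states (vertex, player-to-move).
A0 = {(2,Max), (2,Min)}
A1: add {(1,Max), (6,Max)}.
(6,Max) ∈ A1 ⇒ Max forces the target.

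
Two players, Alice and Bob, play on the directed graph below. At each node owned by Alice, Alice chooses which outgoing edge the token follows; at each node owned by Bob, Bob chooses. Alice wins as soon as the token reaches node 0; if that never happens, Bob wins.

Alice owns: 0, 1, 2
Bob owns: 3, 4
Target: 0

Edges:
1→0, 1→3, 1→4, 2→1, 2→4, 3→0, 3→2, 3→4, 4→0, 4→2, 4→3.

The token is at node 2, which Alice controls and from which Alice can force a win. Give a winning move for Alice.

A0 = {0}
A1: add {1} — 1 (Alice) has 1→0.
A2: add {2} — 2 (Alice) has 2→1.
A3 = A2; e.g. 3 (Bob) can still go to 4. Fixed point.
From 2, successor 1 is in the attractor (rank 1); the other successor 4 is not.

1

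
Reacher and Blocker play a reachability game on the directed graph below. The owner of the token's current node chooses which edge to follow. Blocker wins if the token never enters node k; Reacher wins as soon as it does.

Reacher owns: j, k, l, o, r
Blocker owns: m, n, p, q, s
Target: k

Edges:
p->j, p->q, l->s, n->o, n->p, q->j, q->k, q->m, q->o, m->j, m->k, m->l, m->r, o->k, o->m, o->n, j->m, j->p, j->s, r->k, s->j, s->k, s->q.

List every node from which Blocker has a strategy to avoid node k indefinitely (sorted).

j, l, m, n, p, q, s

A0 = {k}
A1: add {o, r} — o (Reacher) has o→k; r (Reacher) has r→k.
A2 = A1; e.g. j (Reacher) has no edge into A1. Fixed point.
Reacher's attractor = {k, o, r}; Blocker avoids the target exactly from the complement.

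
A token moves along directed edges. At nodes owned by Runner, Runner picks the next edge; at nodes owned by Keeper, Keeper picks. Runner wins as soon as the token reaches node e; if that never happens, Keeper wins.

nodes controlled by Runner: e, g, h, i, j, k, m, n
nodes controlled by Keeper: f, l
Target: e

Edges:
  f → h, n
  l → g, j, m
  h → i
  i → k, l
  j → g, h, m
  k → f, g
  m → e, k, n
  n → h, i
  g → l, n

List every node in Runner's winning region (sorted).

A0 = {e}
A1: add {m} — m (Runner) has m→e.
A2: add {j} — j (Runner) has j→m.
A3 = A2; e.g. f (Keeper) can still go to h. Fixed point.
Runner's winning region = {e, j, m}.

e, j, m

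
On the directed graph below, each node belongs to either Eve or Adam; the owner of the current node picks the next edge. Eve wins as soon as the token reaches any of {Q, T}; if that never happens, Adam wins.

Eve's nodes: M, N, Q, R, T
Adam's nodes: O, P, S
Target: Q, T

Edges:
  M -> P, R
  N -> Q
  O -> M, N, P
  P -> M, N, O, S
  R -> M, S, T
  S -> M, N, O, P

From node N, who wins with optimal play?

Eve

A0 = {Q, T}
A1: add {N, R} — N (Eve) has N→Q; R (Eve) has R→T.
N ∈ A1, so Eve can force the target.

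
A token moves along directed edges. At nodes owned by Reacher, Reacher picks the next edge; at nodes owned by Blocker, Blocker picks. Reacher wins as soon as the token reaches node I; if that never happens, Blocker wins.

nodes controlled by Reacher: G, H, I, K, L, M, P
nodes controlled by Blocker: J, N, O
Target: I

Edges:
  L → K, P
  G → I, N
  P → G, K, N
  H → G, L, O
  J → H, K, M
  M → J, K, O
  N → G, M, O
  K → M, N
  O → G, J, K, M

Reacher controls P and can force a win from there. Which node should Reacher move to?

G

A0 = {I}
A1: add {G} — G (Reacher) has G→I.
A2: add {H, P} — H (Reacher) has H→G; P (Reacher) has P→G.
A3: add {L} — L (Reacher) has L→P.
A4 = A3; e.g. J (Blocker) can still go to K. Fixed point.
From P, successor G is in the attractor (rank 1); the other successors K, N are not.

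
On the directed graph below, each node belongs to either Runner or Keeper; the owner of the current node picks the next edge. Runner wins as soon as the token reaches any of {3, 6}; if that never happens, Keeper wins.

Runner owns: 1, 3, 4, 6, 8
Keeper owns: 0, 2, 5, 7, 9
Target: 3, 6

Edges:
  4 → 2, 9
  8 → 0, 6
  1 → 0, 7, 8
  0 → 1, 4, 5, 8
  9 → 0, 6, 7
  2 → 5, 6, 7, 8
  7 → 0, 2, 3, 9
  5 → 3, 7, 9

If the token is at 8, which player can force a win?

A0 = {3, 6}
A1: add {8} — 8 (Runner) has 8→6.
8 ∈ A1, so Runner can force the target.

Runner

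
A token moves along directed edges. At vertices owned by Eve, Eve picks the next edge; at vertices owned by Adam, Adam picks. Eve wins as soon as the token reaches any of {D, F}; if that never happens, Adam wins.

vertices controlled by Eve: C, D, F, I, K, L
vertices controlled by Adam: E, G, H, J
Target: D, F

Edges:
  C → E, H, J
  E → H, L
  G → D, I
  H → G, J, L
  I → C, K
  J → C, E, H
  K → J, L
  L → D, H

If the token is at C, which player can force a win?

Adam

A0 = {D, F}
A1: add {L} — L (Eve) has L→D.
A2: add {K} — K (Eve) has K→L.
A3: add {I} — I (Eve) has I→K.
A4: add {G} — G (Adam): all of {D, I} already in.
A5 = A4; e.g. C (Eve) has no edge into A4. Fixed point.
C never enters the attractor, so Adam can avoid the target forever.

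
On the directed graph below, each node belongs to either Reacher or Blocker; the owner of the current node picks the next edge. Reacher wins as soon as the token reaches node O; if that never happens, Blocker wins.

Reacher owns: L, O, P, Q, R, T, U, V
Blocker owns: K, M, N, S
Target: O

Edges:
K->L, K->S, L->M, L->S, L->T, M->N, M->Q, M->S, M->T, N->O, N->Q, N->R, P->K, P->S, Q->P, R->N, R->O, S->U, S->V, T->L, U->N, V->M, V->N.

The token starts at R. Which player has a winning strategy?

Reacher

A0 = {O}
A1: add {R} — R (Reacher) has R→O.
A2 = A1; e.g. K (Blocker) can still go to L. Fixed point.
R ∈ A1, so Reacher can force the target.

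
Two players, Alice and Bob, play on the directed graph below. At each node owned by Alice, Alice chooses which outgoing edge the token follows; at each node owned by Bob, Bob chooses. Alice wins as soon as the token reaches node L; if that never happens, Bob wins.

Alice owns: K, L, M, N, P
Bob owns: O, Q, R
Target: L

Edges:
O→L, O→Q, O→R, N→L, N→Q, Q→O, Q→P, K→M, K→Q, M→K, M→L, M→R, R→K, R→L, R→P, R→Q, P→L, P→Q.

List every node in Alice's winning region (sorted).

K, L, M, N, P

A0 = {L}
A1: add {M, N, P} — M (Alice) has M→L; N (Alice) has N→L; P (Alice) has P→L.
A2: add {K} — K (Alice) has K→M.
A3 = A2; e.g. O (Bob) can still go to Q. Fixed point.
Alice's winning region = {K, L, M, N, P}.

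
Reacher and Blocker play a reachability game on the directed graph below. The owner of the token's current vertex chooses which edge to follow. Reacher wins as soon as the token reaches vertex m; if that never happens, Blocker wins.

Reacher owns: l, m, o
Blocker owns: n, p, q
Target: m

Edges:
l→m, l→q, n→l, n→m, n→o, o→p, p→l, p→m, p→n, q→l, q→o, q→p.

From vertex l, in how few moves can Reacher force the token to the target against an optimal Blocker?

A0 = {m}
A1: add {l} — l (Reacher) has l→m.
A2 = A1; e.g. n (Blocker) can still go to o. Fixed point.
l enters the attractor at level 1, so Reacher can force the target in 1 move from there.

1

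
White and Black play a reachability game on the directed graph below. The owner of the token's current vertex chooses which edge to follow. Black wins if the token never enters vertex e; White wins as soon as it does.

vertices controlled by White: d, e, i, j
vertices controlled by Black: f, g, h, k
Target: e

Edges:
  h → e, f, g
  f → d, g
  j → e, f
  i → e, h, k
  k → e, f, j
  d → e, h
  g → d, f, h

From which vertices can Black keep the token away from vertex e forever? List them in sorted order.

f, g, h, k

A0 = {e}
A1: add {d, i, j} — d (White) has d→e; i (White) has i→e; j (White) has j→e.
A2 = A1; e.g. f (Black) can still go to g. Fixed point.
White's attractor = {d, e, i, j}; Black avoids the target exactly from the complement.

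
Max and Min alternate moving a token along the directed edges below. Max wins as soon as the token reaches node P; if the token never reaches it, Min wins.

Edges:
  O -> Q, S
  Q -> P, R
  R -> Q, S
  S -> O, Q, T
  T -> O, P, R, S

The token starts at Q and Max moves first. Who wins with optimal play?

Track states (vertex, player-to-move).
A0 = {(P,Max), (P,Min)}
A1: add {(Q,Max), (T,Max)}.
(Q,Max) ∈ A1 ⇒ Max forces the target.

Max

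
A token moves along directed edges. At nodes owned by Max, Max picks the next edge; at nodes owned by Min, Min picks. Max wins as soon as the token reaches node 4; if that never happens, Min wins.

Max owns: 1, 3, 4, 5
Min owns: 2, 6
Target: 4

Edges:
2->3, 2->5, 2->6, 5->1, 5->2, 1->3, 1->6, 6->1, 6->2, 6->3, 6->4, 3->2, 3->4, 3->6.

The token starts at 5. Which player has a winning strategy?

A0 = {4}
A1: add {3} — 3 (Max) has 3→4.
A2: add {1} — 1 (Max) has 1→3.
A3: add {5} — 5 (Max) has 5→1.
A4 = A3; e.g. 2 (Min) can still go to 6. Fixed point.
5 ∈ A3, so Max can force the target.

Max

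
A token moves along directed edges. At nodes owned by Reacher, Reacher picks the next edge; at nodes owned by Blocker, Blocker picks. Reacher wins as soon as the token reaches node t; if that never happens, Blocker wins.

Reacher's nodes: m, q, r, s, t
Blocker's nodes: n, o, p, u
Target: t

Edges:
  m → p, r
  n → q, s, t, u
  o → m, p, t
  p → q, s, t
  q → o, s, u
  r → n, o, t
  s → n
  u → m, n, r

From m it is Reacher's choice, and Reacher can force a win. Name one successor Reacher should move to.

A0 = {t}
A1: add {r} — r (Reacher) has r→t.
A2: add {m} — m (Reacher) has m→r.
A3 = A2; e.g. n (Blocker) can still go to q. Fixed point.
From m, successor r is in the attractor (rank 1); the other successor p is not.

r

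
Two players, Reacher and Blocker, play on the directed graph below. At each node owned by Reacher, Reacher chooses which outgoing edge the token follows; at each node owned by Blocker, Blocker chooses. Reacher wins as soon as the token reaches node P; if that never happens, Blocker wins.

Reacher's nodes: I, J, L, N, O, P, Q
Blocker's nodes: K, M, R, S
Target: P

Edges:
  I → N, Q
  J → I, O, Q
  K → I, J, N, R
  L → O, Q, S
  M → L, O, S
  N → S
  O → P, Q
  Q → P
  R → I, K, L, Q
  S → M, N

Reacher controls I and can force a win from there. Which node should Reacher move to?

A0 = {P}
A1: add {O, Q} — O (Reacher) has O→P; Q (Reacher) has Q→P.
A2: add {I, J, L} — I (Reacher) has I→Q; J (Reacher) has J→O; L (Reacher) has L→O.
A3 = A2; e.g. K (Blocker) can still go to N. Fixed point.
From I, successor Q is in the attractor (rank 1); the other successor N is not.

Q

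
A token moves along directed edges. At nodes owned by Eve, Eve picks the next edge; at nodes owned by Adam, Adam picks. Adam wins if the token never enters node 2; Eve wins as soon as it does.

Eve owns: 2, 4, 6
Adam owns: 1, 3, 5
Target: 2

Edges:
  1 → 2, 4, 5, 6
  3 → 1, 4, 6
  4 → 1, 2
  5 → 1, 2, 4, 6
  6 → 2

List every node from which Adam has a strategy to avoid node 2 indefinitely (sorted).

A0 = {2}
A1: add {4, 6} — 4 (Eve) has 4→2; 6 (Eve) has 6→2.
A2 = A1; e.g. 1 (Adam) can still go to 5. Fixed point.
Eve's attractor = {2, 4, 6}; Adam avoids the target exactly from the complement.

1, 3, 5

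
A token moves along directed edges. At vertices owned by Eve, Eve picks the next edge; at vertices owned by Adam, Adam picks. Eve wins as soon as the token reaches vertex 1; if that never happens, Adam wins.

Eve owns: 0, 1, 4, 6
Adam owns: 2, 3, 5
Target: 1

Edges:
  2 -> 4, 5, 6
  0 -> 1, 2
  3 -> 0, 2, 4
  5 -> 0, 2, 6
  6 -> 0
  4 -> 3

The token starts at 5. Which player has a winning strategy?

Adam

A0 = {1}
A1: add {0} — 0 (Eve) has 0→1.
A2: add {6} — 6 (Eve) has 6→0.
A3 = A2; e.g. 2 (Adam) can still go to 4. Fixed point.
5 never enters the attractor, so Adam can avoid the target forever.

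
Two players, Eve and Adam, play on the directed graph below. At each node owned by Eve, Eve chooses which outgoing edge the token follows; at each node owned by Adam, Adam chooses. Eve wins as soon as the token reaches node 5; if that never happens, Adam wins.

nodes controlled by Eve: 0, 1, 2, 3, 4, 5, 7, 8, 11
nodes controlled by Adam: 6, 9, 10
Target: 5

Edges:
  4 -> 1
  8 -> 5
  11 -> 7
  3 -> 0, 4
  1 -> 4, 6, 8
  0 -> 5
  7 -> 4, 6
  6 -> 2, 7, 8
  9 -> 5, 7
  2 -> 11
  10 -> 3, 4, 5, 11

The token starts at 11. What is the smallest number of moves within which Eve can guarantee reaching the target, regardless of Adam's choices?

5

A0 = {5}
A1: add {0, 8} — 0 (Eve) has 0→5; 8 (Eve) has 8→5.
A2: add {1, 3} — 1 (Eve) has 1→8; 3 (Eve) has 3→0.
A3: add {4} — 4 (Eve) has 4→1.
A4: add {7} — 7 (Eve) has 7→4.
A5: add {9, 11} — 9 (Adam): all of {5, 7} already in; 11 (Eve) has 11→7.
11 enters the attractor at level 5, so Eve can force the target in 5 moves from there.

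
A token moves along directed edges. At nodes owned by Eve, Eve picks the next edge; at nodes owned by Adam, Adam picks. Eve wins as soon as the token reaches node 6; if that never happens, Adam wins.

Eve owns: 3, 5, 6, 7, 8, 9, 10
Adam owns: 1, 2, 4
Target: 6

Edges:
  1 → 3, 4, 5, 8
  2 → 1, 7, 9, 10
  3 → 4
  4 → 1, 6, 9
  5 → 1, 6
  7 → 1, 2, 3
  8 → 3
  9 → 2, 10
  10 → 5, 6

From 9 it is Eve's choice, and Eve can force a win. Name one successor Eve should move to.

10

A0 = {6}
A1: add {5, 10} — 5 (Eve) has 5→6; 10 (Eve) has 10→6.
A2: add {9} — 9 (Eve) has 9→10.
A3 = A2; e.g. 1 (Adam) can still go to 3. Fixed point.
From 9, successor 10 is in the attractor (rank 1); the other successor 2 is not.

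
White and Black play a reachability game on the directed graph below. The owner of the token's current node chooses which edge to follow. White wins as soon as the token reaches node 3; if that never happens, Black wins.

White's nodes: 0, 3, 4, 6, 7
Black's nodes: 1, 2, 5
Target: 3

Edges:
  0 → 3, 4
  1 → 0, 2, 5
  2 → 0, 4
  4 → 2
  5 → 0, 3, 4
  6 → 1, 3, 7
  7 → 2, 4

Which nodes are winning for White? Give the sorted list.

A0 = {3}
A1: add {0, 6} — 0 (White) has 0→3; 6 (White) has 6→3.
A2 = A1; e.g. 1 (Black) can still go to 2. Fixed point.
White's winning region = {0, 3, 6}.

0, 3, 6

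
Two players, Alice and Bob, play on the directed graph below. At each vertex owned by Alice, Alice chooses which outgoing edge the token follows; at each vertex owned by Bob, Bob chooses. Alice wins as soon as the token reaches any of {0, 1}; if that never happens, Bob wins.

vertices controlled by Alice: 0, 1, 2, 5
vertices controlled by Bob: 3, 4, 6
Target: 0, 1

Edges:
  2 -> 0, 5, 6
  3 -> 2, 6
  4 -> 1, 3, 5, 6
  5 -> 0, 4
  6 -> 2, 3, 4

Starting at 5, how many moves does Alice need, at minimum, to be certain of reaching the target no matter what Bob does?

1

A0 = {0, 1}
A1: add {2, 5} — 2 (Alice) has 2→0; 5 (Alice) has 5→0.
A2 = A1; e.g. 3 (Bob) can still go to 6. Fixed point.
5 enters the attractor at level 1, so Alice can force the target in 1 move from there.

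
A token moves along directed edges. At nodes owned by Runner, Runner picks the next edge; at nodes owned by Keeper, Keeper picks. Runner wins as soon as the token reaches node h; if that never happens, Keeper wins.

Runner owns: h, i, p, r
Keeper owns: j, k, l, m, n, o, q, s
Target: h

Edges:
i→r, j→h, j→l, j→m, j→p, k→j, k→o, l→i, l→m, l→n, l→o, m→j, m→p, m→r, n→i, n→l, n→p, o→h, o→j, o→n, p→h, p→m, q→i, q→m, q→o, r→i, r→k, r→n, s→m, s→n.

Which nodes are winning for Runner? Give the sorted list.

A0 = {h}
A1: add {p} — p (Runner) has p→h.
A2 = A1; e.g. i (Runner) has no edge into A1. Fixed point.
Runner's winning region = {h, p}.

h, p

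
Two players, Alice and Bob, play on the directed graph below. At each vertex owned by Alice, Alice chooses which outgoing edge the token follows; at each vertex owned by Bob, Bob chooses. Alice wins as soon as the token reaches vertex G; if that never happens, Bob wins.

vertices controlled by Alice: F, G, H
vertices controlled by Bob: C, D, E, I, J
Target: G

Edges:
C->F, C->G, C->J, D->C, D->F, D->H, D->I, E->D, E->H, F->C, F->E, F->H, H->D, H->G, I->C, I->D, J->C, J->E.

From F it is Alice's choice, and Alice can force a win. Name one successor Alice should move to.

A0 = {G}
A1: add {H} — H (Alice) has H→G.
A2: add {F} — F (Alice) has F→H.
A3 = A2; e.g. C (Bob) can still go to J. Fixed point.
From F, successor H is in the attractor (rank 1); the other successors C, E are not.

H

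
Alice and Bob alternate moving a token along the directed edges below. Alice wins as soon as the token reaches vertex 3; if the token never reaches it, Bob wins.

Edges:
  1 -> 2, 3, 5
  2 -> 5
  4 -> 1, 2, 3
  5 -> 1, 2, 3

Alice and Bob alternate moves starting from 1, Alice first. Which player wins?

Track states (vertex, player-to-move).
A0 = {(3,Alice), (3,Bob)}
A1: add {(1,Alice), (4,Alice), (5,Alice)}.
(1,Alice) ∈ A1 ⇒ Alice forces the target.

Alice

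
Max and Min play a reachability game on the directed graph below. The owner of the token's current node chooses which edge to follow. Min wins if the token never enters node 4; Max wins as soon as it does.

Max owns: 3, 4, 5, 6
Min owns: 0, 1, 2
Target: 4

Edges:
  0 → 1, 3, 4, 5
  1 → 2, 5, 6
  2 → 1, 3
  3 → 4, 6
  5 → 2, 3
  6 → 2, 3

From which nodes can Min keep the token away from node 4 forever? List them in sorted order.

A0 = {4}
A1: add {3} — 3 (Max) has 3→4.
A2: add {5, 6} — 5 (Max) has 5→3; 6 (Max) has 6→3.
A3 = A2; e.g. 0 (Min) can still go to 1. Fixed point.
Max's attractor = {3, 4, 5, 6}; Min avoids the target exactly from the complement.

0, 1, 2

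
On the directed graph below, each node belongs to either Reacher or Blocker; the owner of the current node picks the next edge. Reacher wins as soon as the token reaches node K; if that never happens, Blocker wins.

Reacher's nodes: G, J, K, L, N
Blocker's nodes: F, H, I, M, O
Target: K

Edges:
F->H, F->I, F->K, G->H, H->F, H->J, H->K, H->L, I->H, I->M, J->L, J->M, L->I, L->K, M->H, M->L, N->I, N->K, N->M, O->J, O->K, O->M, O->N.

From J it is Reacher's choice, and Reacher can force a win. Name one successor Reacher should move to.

A0 = {K}
A1: add {L, N} — L (Reacher) has L→K; N (Reacher) has N→K.
A2: add {J} — J (Reacher) has J→L.
A3 = A2; e.g. F (Blocker) can still go to H. Fixed point.
From J, successor L is in the attractor (rank 1); the other successor M is not.

L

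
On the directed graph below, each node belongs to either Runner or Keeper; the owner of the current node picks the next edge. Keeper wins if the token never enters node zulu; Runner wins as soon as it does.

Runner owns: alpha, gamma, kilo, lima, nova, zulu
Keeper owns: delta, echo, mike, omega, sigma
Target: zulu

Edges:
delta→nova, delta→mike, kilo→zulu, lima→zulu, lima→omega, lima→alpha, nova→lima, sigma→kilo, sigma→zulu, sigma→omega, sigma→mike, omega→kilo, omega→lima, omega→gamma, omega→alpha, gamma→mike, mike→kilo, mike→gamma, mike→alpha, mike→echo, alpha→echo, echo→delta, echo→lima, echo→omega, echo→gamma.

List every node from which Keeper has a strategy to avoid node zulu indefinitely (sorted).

A0 = {zulu}
A1: add {kilo, lima} — kilo (Runner) has kilo→zulu; lima (Runner) has lima→zulu.
A2: add {nova} — nova (Runner) has nova→lima.
A3 = A2; e.g. delta (Keeper) can still go to mike. Fixed point.
Runner's attractor = {kilo, lima, nova, zulu}; Keeper avoids the target exactly from the complement.

alpha, delta, echo, gamma, mike, omega, sigma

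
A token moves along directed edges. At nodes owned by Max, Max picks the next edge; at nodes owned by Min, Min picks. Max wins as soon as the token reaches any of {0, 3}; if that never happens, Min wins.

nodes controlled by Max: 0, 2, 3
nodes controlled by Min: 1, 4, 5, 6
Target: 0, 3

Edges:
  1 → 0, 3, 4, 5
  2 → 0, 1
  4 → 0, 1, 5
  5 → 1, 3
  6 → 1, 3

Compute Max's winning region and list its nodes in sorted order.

A0 = {0, 3}
A1: add {2} — 2 (Max) has 2→0.
A2 = A1; e.g. 1 (Min) can still go to 4. Fixed point.
Max's winning region = {0, 2, 3}.

0, 2, 3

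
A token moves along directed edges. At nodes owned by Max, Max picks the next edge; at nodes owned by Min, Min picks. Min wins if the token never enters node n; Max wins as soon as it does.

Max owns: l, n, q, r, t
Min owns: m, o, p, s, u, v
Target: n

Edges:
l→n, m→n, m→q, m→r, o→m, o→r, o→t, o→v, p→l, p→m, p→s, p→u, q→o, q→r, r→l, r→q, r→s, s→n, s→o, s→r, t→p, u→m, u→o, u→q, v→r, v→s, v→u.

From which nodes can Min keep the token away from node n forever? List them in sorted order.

A0 = {n}
A1: add {l} — l (Max) has l→n.
A2: add {r} — r (Max) has r→l.
A3: add {q} — q (Max) has q→r.
A4: add {m} — m (Min): all of {n, q, r} already in.
A5 = A4; e.g. o (Min) can still go to t. Fixed point.
Max's attractor = {l, m, n, q, r}; Min avoids the target exactly from the complement.

o, p, s, t, u, v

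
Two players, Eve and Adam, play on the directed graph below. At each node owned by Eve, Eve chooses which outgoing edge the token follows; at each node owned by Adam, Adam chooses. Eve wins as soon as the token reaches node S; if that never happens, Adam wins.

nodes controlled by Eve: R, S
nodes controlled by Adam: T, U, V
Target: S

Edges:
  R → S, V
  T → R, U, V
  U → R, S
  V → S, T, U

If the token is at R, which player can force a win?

Eve

A0 = {S}
A1: add {R} — R (Eve) has R→S.
R ∈ A1, so Eve can force the target.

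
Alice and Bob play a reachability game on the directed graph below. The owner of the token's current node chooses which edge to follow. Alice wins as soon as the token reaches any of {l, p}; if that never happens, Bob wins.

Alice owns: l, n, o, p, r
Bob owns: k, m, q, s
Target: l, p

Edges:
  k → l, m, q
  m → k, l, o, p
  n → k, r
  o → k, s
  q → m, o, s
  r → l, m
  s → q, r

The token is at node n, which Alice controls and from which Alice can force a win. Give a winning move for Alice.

A0 = {l, p}
A1: add {r} — r (Alice) has r→l.
A2: add {n} — n (Alice) has n→r.
A3 = A2; e.g. k (Bob) can still go to m. Fixed point.
From n, successor r is in the attractor (rank 1); the other successor k is not.

r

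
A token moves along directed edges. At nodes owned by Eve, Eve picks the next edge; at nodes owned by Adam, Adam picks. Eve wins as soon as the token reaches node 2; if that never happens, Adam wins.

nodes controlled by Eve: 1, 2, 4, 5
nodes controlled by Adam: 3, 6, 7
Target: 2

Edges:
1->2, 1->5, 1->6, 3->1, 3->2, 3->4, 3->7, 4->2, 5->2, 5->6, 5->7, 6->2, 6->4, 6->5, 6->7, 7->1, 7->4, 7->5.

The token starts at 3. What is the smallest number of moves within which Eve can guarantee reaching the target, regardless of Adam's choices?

3

A0 = {2}
A1: add {1, 4, 5} — 1 (Eve) has 1→2; 4 (Eve) has 4→2; 5 (Eve) has 5→2.
A2: add {7} — 7 (Adam): all of {1, 4, 5} already in.
A3: add {3, 6} — 3 (Adam): all of {1, 2, 4, 7} already in; 6 (Adam): all of {2, 4, 5, 7} already in.
A3 = all vertices. Fixed point.
3 enters the attractor at level 3, so Eve can force the target in 3 moves from there.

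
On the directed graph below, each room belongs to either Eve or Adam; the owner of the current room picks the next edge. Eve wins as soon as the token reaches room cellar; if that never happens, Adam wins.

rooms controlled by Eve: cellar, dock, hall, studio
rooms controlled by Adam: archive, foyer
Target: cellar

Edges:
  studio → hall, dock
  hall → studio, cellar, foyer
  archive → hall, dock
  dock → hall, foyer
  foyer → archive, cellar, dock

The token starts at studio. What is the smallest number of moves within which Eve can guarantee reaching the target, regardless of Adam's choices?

2

A0 = {cellar}
A1: add {hall} — hall (Eve) has hall→cellar.
A2: add {dock, studio} — studio (Eve) has studio→hall; dock (Eve) has dock→hall.
studio enters the attractor at level 2, so Eve can force the target in 2 moves from there.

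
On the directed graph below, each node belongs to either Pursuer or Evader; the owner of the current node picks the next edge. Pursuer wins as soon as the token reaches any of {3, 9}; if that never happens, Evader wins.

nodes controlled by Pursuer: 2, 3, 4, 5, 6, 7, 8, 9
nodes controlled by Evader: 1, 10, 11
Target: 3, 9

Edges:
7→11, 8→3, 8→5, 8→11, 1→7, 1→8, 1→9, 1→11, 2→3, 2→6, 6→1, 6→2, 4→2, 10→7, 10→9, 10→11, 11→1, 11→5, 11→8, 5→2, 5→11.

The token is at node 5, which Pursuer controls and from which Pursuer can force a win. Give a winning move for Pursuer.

2

A0 = {3, 9}
A1: add {2, 8} — 2 (Pursuer) has 2→3; 8 (Pursuer) has 8→3.
A2: add {4, 5, 6} — 4 (Pursuer) has 4→2; 5 (Pursuer) has 5→2; 6 (Pursuer) has 6→2.
A3 = A2; e.g. 1 (Evader) can still go to 7. Fixed point.
From 5, successor 2 is in the attractor (rank 1); the other successor 11 is not.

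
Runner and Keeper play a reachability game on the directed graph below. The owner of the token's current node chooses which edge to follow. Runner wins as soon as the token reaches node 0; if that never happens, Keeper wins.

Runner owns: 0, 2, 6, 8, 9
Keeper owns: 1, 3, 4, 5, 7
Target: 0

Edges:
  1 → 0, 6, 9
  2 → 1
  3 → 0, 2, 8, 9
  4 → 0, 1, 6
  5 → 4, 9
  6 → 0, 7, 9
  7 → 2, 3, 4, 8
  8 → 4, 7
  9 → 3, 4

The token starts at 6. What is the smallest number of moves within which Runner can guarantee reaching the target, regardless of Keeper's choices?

1

A0 = {0}
A1: add {6} — 6 (Runner) has 6→0.
A2 = A1; e.g. 1 (Keeper) can still go to 9. Fixed point.
6 enters the attractor at level 1, so Runner can force the target in 1 move from there.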